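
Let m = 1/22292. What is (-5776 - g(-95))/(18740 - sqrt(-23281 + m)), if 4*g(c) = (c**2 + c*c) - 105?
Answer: -1429025427660/2609730986417 - 13683*I*sqrt(2892275824223)/5219461972834 ≈ -0.54758 - 0.0044584*I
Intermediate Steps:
m = 1/22292 ≈ 4.4859e-5
g(c) = -105/4 + c**2/2 (g(c) = ((c**2 + c*c) - 105)/4 = ((c**2 + c**2) - 105)/4 = (2*c**2 - 105)/4 = (-105 + 2*c**2)/4 = -105/4 + c**2/2)
(-5776 - g(-95))/(18740 - sqrt(-23281 + m)) = (-5776 - (-105/4 + (1/2)*(-95)**2))/(18740 - sqrt(-23281 + 1/22292)) = (-5776 - (-105/4 + (1/2)*9025))/(18740 - sqrt(-518980051/22292)) = (-5776 - (-105/4 + 9025/2))/(18740 - I*sqrt(2892275824223)/11146) = (-5776 - 1*17945/4)/(18740 - I*sqrt(2892275824223)/11146) = (-5776 - 17945/4)/(18740 - I*sqrt(2892275824223)/11146) = -41049/(4*(18740 - I*sqrt(2892275824223)/11146))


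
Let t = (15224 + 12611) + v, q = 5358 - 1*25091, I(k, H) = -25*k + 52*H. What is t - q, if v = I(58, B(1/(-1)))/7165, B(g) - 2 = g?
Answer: 340823322/7165 ≈ 47568.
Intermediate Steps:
B(g) = 2 + g
q = -19733 (q = 5358 - 25091 = -19733)
v = -1398/7165 (v = (-25*58 + 52*(2 + 1/(-1)))/7165 = (-1450 + 52*(2 - 1))*(1/7165) = (-1450 + 52*1)*(1/7165) = (-1450 + 52)*(1/7165) = -1398*1/7165 = -1398/7165 ≈ -0.19512)
t = 199436377/7165 (t = (15224 + 12611) - 1398/7165 = 27835 - 1398/7165 = 199436377/7165 ≈ 27835.)
t - q = 199436377/7165 - 1*(-19733) = 199436377/7165 + 19733 = 340823322/7165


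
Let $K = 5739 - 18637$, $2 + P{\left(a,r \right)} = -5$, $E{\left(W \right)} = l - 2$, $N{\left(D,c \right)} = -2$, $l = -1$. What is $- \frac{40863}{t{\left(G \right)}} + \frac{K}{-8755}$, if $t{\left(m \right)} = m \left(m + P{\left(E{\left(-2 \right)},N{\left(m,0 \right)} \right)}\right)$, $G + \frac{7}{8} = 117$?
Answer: $- \frac{4145286298}{2366817945} \approx -1.7514$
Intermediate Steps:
$E{\left(W \right)} = -3$ ($E{\left(W \right)} = -1 - 2 = -3$)
$P{\left(a,r \right)} = -7$ ($P{\left(a,r \right)} = -2 - 5 = -7$)
$G = \frac{929}{8}$ ($G = - \frac{7}{8} + 117 = \frac{929}{8} \approx 116.13$)
$t{\left(m \right)} = m \left(-7 + m\right)$ ($t{\left(m \right)} = m \left(m - 7\right) = m \left(-7 + m\right)$)
$K = -12898$
$- \frac{40863}{t{\left(G \right)}} + \frac{K}{-8755} = - \frac{40863}{\frac{929}{8} \left(-7 + \frac{929}{8}\right)} - \frac{12898}{-8755} = - \frac{40863}{\frac{929}{8} \cdot \frac{873}{8}} - - \frac{12898}{8755} = - \frac{40863}{\frac{811017}{64}} + \frac{12898}{8755} = \left(-40863\right) \frac{64}{811017} + \frac{12898}{8755} = - \frac{871744}{270339} + \frac{12898}{8755} = - \frac{4145286298}{2366817945}$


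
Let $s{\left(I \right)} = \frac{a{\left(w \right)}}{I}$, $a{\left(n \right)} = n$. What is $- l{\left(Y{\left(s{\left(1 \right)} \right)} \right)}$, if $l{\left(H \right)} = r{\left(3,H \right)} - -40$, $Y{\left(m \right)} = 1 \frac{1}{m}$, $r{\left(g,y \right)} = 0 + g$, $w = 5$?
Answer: $-43$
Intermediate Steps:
$s{\left(I \right)} = \frac{5}{I}$
$r{\left(g,y \right)} = g$
$Y{\left(m \right)} = \frac{1}{m}$
$l{\left(H \right)} = 43$ ($l{\left(H \right)} = 3 - -40 = 3 + 40 = 43$)
$- l{\left(Y{\left(s{\left(1 \right)} \right)} \right)} = \left(-1\right) 43 = -43$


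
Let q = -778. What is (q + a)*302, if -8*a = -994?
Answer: -394865/2 ≈ -1.9743e+5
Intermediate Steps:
a = 497/4 (a = -⅛*(-994) = 497/4 ≈ 124.25)
(q + a)*302 = (-778 + 497/4)*302 = -2615/4*302 = -394865/2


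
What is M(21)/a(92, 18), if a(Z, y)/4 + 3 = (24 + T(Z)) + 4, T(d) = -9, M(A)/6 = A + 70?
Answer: 273/32 ≈ 8.5313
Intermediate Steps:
M(A) = 420 + 6*A (M(A) = 6*(A + 70) = 6*(70 + A) = 420 + 6*A)
a(Z, y) = 64 (a(Z, y) = -12 + 4*((24 - 9) + 4) = -12 + 4*(15 + 4) = -12 + 4*19 = -12 + 76 = 64)
M(21)/a(92, 18) = (420 + 6*21)/64 = (420 + 126)*(1/64) = 546*(1/64) = 273/32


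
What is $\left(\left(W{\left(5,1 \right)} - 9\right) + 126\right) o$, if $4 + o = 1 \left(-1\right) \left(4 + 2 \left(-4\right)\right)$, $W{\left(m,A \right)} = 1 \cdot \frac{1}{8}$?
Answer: $0$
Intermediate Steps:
$W{\left(m,A \right)} = \frac{1}{8}$ ($W{\left(m,A \right)} = 1 \cdot \frac{1}{8} = \frac{1}{8}$)
$o = 0$ ($o = -4 + 1 \left(-1\right) \left(4 + 2 \left(-4\right)\right) = -4 - \left(4 - 8\right) = -4 - -4 = -4 + 4 = 0$)
$\left(\left(W{\left(5,1 \right)} - 9\right) + 126\right) o = \left(\left(\frac{1}{8} - 9\right) + 126\right) 0 = \left(- \frac{71}{8} + 126\right) 0 = \frac{937}{8} \cdot 0 = 0$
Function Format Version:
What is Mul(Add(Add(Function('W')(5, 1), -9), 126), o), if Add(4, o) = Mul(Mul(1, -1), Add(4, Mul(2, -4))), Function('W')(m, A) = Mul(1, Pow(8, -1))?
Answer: 0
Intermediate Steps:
Function('W')(m, A) = Rational(1, 8) (Function('W')(m, A) = Mul(1, Rational(1, 8)) = Rational(1, 8))
o = 0 (o = Add(-4, Mul(Mul(1, -1), Add(4, Mul(2, -4)))) = Add(-4, Mul(-1, Add(4, -8))) = Add(-4, Mul(-1, -4)) = Add(-4, 4) = 0)
Mul(Add(Add(Function('W')(5, 1), -9), 126), o) = Mul(Add(Add(Rational(1, 8), -9), 126), 0) = Mul(Add(Rational(-71, 8), 126), 0) = Mul(Rational(937, 8), 0) = 0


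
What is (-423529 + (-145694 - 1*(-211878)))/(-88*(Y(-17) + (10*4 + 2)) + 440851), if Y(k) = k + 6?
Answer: -119115/146041 ≈ -0.81563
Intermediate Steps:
Y(k) = 6 + k
(-423529 + (-145694 - 1*(-211878)))/(-88*(Y(-17) + (10*4 + 2)) + 440851) = (-423529 + (-145694 - 1*(-211878)))/(-88*((6 - 17) + (10*4 + 2)) + 440851) = (-423529 + (-145694 + 211878))/(-88*(-11 + (40 + 2)) + 440851) = (-423529 + 66184)/(-88*(-11 + 42) + 440851) = -357345/(-88*31 + 440851) = -357345/(-2728 + 440851) = -357345/438123 = -357345*1/438123 = -119115/146041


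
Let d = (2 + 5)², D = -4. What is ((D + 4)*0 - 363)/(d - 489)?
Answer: 33/40 ≈ 0.82500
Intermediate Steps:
d = 49 (d = 7² = 49)
((D + 4)*0 - 363)/(d - 489) = ((-4 + 4)*0 - 363)/(49 - 489) = (0*0 - 363)/(-440) = (0 - 363)*(-1/440) = -363*(-1/440) = 33/40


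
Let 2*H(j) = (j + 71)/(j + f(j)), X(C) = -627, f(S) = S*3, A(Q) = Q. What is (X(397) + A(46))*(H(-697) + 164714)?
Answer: -266808531045/2788 ≈ -9.5699e+7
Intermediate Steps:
f(S) = 3*S
H(j) = (71 + j)/(8*j) (H(j) = ((j + 71)/(j + 3*j))/2 = ((71 + j)/((4*j)))/2 = ((71 + j)*(1/(4*j)))/2 = ((71 + j)/(4*j))/2 = (71 + j)/(8*j))
(X(397) + A(46))*(H(-697) + 164714) = (-627 + 46)*((1/8)*(71 - 697)/(-697) + 164714) = -581*((1/8)*(-1/697)*(-626) + 164714) = -581*(313/2788 + 164714) = -581*459222945/2788 = -266808531045/2788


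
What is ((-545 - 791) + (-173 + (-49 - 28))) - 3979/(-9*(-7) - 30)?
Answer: -56317/33 ≈ -1706.6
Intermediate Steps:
((-545 - 791) + (-173 + (-49 - 28))) - 3979/(-9*(-7) - 30) = (-1336 + (-173 - 77)) - 3979/(63 - 30) = (-1336 - 250) - 3979/33 = -1586 - 3979/33 = -56317/33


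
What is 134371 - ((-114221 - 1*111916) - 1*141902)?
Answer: 502410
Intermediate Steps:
134371 - ((-114221 - 1*111916) - 1*141902) = 134371 - ((-114221 - 111916) - 141902) = 134371 - (-226137 - 141902) = 134371 - 1*(-368039) = 134371 + 368039 = 502410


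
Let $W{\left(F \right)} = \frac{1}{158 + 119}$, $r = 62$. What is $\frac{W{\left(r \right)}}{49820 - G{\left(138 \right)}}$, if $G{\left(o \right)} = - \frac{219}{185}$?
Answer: $\frac{185}{2553086563} \approx 7.2461 \cdot 10^{-8}$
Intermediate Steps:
$G{\left(o \right)} = - \frac{219}{185}$ ($G{\left(o \right)} = \left(-219\right) \frac{1}{185} = - \frac{219}{185}$)
$W{\left(F \right)} = \frac{1}{277}$
$\frac{W{\left(r \right)}}{49820 - G{\left(138 \right)}} = \frac{1}{277 \left(49820 - - \frac{219}{185}\right)} = \frac{1}{277 \left(49820 + \frac{219}{185}\right)} = \frac{1}{277 \cdot \frac{9216919}{185}} = \frac{1}{277} \cdot \frac{185}{9216919} = \frac{185}{2553086563}$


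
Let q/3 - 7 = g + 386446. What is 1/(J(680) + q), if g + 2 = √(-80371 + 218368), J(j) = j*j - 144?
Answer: 1621609/2629614506908 - 9*√15333/2629614506908 ≈ 6.1625e-7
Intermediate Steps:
J(j) = -144 + j² (J(j) = j² - 144 = -144 + j²)
g = -2 + 3*√15333 (g = -2 + √(-80371 + 218368) = -2 + √137997 = -2 + 3*√15333 ≈ 369.48)
q = 1159353 + 9*√15333 (q = 21 + 3*((-2 + 3*√15333) + 386446) = 21 + 3*(386444 + 3*√15333) = 21 + (1159332 + 9*√15333) = 1159353 + 9*√15333 ≈ 1.1605e+6)
1/(J(680) + q) = 1/((-144 + 680²) + (1159353 + 9*√15333)) = 1/((-144 + 462400) + (1159353 + 9*√15333)) = 1/(462256 + (1159353 + 9*√15333)) = 1/(1621609 + 9*√15333)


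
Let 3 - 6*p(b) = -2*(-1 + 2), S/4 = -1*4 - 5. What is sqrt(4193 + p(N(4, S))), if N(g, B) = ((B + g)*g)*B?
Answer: sqrt(150978)/6 ≈ 64.760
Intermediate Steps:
S = -36 (S = 4*(-1*4 - 5) = 4*(-4 - 5) = 4*(-9) = -36)
N(g, B) = B*g*(B + g) (N(g, B) = (g*(B + g))*B = B*g*(B + g))
p(b) = 5/6 (p(b) = 1/2 - (-1)*(-1 + 2)/3 = 1/2 - (-1)/3 = 1/2 - 1/6*(-2) = 1/2 + 1/3 = 5/6)
sqrt(4193 + p(N(4, S))) = sqrt(4193 + 5/6) = sqrt(25163/6) = sqrt(150978)/6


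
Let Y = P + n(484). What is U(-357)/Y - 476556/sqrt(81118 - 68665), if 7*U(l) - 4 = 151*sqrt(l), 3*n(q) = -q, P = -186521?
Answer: -12/3920329 - 158852*sqrt(12453)/4151 - 453*I*sqrt(357)/3920329 ≈ -4270.5 - 0.0021833*I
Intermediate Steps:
n(q) = -q/3 (n(q) = (-q)/3 = -q/3)
U(l) = 4/7 + 151*sqrt(l)/7 (U(l) = 4/7 + (151*sqrt(l))/7 = 4/7 + 151*sqrt(l)/7)
Y = -560047/3 (Y = -186521 - 1/3*484 = -186521 - 484/3 = -560047/3 ≈ -1.8668e+5)
U(-357)/Y - 476556/sqrt(81118 - 68665) = (4/7 + 151*sqrt(-357)/7)/(-560047/3) - 476556/sqrt(81118 - 68665) = (4/7 + 151*(I*sqrt(357))/7)*(-3/560047) - 476556*sqrt(12453)/12453 = (4/7 + 151*I*sqrt(357)/7)*(-3/560047) - 158852*sqrt(12453)/4151 = (-12/3920329 - 453*I*sqrt(357)/3920329) - 158852*sqrt(12453)/4151 = -12/3920329 - 158852*sqrt(12453)/4151 - 453*I*sqrt(357)/3920329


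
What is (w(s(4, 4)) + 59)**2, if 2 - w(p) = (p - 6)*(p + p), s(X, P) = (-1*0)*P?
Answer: 3721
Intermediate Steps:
s(X, P) = 0 (s(X, P) = 0*P = 0)
w(p) = 2 - 2*p*(-6 + p) (w(p) = 2 - (p - 6)*(p + p) = 2 - (-6 + p)*2*p = 2 - 2*p*(-6 + p))
(w(s(4, 4)) + 59)**2 = ((2 - 2*0**2 + 12*0) + 59)**2 = ((2 - 2*0 + 0) + 59)**2 = ((2 + 0 + 0) + 59)**2 = (2 + 59)**2 = 61**2 = 3721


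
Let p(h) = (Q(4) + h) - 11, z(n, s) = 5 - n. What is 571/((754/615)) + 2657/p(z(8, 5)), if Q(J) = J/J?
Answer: 197059/754 ≈ 261.35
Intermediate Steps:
Q(J) = 1
p(h) = -10 + h (p(h) = (1 + h) - 11 = -10 + h)
571/((754/615)) + 2657/p(z(8, 5)) = 571/((754/615)) + 2657/(-10 + (5 - 1*8)) = 571/((754*(1/615))) + 2657/(-10 + (5 - 8)) = 571/(754/615) + 2657/(-10 - 3) = 571*(615/754) + 2657/(-13) = 351165/754 + 2657*(-1/13) = 351165/754 - 2657/13 = 197059/754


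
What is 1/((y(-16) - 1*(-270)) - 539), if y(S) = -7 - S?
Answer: -1/260 ≈ -0.0038462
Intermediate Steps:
1/((y(-16) - 1*(-270)) - 539) = 1/(((-7 - 1*(-16)) - 1*(-270)) - 539) = 1/(((-7 + 16) + 270) - 539) = 1/((9 + 270) - 539) = 1/(279 - 539) = 1/(-260) = -1/260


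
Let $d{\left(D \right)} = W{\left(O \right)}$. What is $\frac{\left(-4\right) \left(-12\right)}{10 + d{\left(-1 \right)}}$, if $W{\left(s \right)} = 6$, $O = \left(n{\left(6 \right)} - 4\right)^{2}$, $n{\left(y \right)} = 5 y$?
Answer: $3$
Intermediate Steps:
$O = 676$ ($O = \left(5 \cdot 6 - 4\right)^{2} = \left(30 - 4\right)^{2} = 26^{2} = 676$)
$d{\left(D \right)} = 6$
$\frac{\left(-4\right) \left(-12\right)}{10 + d{\left(-1 \right)}} = \frac{\left(-4\right) \left(-12\right)}{10 + 6} = \frac{48}{16} = 48 \cdot \frac{1}{16} = 3$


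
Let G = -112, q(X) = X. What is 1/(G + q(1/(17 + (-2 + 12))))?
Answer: -27/3023 ≈ -0.0089315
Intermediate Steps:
1/(G + q(1/(17 + (-2 + 12)))) = 1/(-112 + 1/(17 + (-2 + 12))) = 1/(-112 + 1/(17 + 10)) = 1/(-112 + 1/27) = 1/(-3023/27) = -27/3023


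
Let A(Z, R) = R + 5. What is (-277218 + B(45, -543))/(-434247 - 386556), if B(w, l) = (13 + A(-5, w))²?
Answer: 91083/273601 ≈ 0.33290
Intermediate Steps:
A(Z, R) = 5 + R
B(w, l) = (18 + w)² (B(w, l) = (13 + (5 + w))² = (18 + w)²)
(-277218 + B(45, -543))/(-434247 - 386556) = (-277218 + (18 + 45)²)/(-434247 - 386556) = (-277218 + 63²)/(-820803) = (-277218 + 3969)*(-1/820803) = -273249*(-1/820803) = 91083/273601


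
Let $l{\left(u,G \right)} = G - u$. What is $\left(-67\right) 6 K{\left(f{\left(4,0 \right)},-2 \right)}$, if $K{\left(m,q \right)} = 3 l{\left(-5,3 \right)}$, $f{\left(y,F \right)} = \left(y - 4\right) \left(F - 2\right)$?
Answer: $-9648$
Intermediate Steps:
$f{\left(y,F \right)} = \left(-4 + y\right) \left(-2 + F\right)$
$K{\left(m,q \right)} = 24$ ($K{\left(m,q \right)} = 3 \left(3 - -5\right) = 3 \left(3 + 5\right) = 3 \cdot 8 = 24$)
$\left(-67\right) 6 K{\left(f{\left(4,0 \right)},-2 \right)} = \left(-67\right) 6 \cdot 24 = \left(-402\right) 24 = -9648$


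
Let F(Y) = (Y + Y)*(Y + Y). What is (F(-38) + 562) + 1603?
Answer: 7941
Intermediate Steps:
F(Y) = 4*Y² (F(Y) = (2*Y)*(2*Y) = 4*Y²)
(F(-38) + 562) + 1603 = (4*(-38)² + 562) + 1603 = (4*1444 + 562) + 1603 = (5776 + 562) + 1603 = 6338 + 1603 = 7941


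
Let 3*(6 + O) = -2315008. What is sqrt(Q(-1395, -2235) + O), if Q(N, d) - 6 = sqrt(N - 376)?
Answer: sqrt(-6945024 + 9*I*sqrt(1771))/3 ≈ 0.023953 + 878.45*I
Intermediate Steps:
O = -2315026/3 (O = -6 + (1/3)*(-2315008) = -6 - 2315008/3 = -2315026/3 ≈ -7.7168e+5)
Q(N, d) = 6 + sqrt(-376 + N) (Q(N, d) = 6 + sqrt(N - 376) = 6 + sqrt(-376 + N))
sqrt(Q(-1395, -2235) + O) = sqrt((6 + sqrt(-376 - 1395)) - 2315026/3) = sqrt((6 + sqrt(-1771)) - 2315026/3) = sqrt((6 + I*sqrt(1771)) - 2315026/3) = sqrt(-2315008/3 + I*sqrt(1771))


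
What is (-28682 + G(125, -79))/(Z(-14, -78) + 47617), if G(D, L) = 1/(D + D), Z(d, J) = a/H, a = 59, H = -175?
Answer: -50193493/83329160 ≈ -0.60235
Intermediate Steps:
Z(d, J) = -59/175 (Z(d, J) = 59/(-175) = 59*(-1/175) = -59/175)
G(D, L) = 1/(2*D)
(-28682 + G(125, -79))/(Z(-14, -78) + 47617) = (-28682 + (1/2)/125)/(-59/175 + 47617) = (-28682 + (1/2)*(1/125))/(8332916/175) = (-28682 + 1/250)*(175/8332916) = -7170499/250*175/8332916 = -50193493/83329160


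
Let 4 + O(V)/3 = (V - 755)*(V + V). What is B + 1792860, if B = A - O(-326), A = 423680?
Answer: 102116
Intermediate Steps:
O(V) = -12 + 6*V*(-755 + V) (O(V) = -12 + 3*((V - 755)*(V + V)) = -12 + 3*((-755 + V)*(2*V)) = -12 + 3*(2*V*(-755 + V)) = -12 + 6*V*(-755 + V))
B = -1690744 (B = 423680 - (-12 - 4530*(-326) + 6*(-326)**2) = 423680 - (-12 + 1476780 + 6*106276) = 423680 - (-12 + 1476780 + 637656) = 423680 - 1*2114424 = 423680 - 2114424 = -1690744)
B + 1792860 = -1690744 + 1792860 = 102116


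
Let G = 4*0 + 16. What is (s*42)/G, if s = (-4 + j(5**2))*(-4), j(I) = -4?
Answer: 84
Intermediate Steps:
G = 16 (G = 0 + 16 = 16)
s = 32 (s = (-4 - 4)*(-4) = -8*(-4) = 32)
(s*42)/G = (32*42)/16 = 1344*(1/16) = 84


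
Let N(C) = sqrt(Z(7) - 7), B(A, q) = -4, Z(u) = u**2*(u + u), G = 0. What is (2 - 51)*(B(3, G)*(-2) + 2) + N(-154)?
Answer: -490 + sqrt(679) ≈ -463.94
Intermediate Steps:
Z(u) = 2*u**3 (Z(u) = u**2*(2*u) = 2*u**3)
N(C) = sqrt(679) (N(C) = sqrt(2*7**3 - 7) = sqrt(2*343 - 7) = sqrt(686 - 7) = sqrt(679))
(2 - 51)*(B(3, G)*(-2) + 2) + N(-154) = (2 - 51)*(-4*(-2) + 2) + sqrt(679) = -49*(8 + 2) + sqrt(679) = -49*10 + sqrt(679) = -490 + sqrt(679)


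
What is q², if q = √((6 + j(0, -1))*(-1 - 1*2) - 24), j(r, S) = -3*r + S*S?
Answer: -45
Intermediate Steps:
j(r, S) = S² - 3*r (j(r, S) = -3*r + S² = S² - 3*r)
q = 3*I*√5 (q = √((6 + ((-1)² - 3*0))*(-1 - 1*2) - 24) = √((6 + (1 + 0))*(-1 - 2) - 24) = √((6 + 1)*(-3) - 24) = √(7*(-3) - 24) = √(-21 - 24) = √(-45) = 3*I*√5 ≈ 6.7082*I)
q² = (3*I*√5)² = -45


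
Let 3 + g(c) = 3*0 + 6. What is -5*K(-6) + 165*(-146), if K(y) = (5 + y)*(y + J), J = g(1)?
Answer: -24105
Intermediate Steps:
g(c) = 3 (g(c) = -3 + (3*0 + 6) = -3 + (0 + 6) = -3 + 6 = 3)
J = 3
K(y) = (3 + y)*(5 + y) (K(y) = (5 + y)*(y + 3) = (5 + y)*(3 + y) = (3 + y)*(5 + y))
-5*K(-6) + 165*(-146) = -5*(15 + (-6)² + 8*(-6)) + 165*(-146) = -5*(15 + 36 - 48) - 24090 = -5*3 - 24090 = -15 - 24090 = -24105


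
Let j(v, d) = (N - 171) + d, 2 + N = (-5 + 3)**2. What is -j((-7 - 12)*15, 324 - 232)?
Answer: 77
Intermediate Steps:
N = 2 (N = -2 + (-5 + 3)**2 = -2 + (-2)**2 = -2 + 4 = 2)
j(v, d) = -169 + d (j(v, d) = (2 - 171) + d = -169 + d)
-j((-7 - 12)*15, 324 - 232) = -(-169 + (324 - 232)) = -(-169 + 92) = -1*(-77) = 77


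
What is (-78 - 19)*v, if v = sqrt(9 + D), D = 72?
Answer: -873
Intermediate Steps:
v = 9 (v = sqrt(9 + 72) = sqrt(81) = 9)
(-78 - 19)*v = (-78 - 19)*9 = -97*9 = -873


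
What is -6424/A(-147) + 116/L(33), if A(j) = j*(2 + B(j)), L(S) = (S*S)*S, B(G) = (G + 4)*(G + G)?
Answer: 78982798/18508956543 ≈ 0.0042673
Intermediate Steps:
B(G) = 2*G*(4 + G) (B(G) = (4 + G)*(2*G) = 2*G*(4 + G))
L(S) = S**3 (L(S) = S**2*S = S**3)
A(j) = j*(2 + 2*j*(4 + j))
-6424/A(-147) + 116/L(33) = -6424*(-1/(294*(1 - 147*(4 - 147)))) + 116/(33**3) = -6424*(-1/(294*(1 - 147*(-143)))) + 116/35937 = -6424*(-1/(294*(1 + 21021))) + 116*(1/35937) = -6424/(2*(-147)*21022) + 116/35937 = -6424/(-6180468) + 116/35937 = -6424*(-1/6180468) + 116/35937 = 1606/1545117 + 116/35937 = 78982798/18508956543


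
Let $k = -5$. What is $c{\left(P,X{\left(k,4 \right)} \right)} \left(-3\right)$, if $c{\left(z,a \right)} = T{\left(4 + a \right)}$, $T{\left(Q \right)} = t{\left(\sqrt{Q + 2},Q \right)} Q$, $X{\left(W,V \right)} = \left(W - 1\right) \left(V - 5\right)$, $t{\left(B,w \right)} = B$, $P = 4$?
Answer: $- 60 \sqrt{3} \approx -103.92$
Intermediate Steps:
$X{\left(W,V \right)} = \left(-1 + W\right) \left(-5 + V\right)$
$T{\left(Q \right)} = Q \sqrt{2 + Q}$ ($T{\left(Q \right)} = \sqrt{Q + 2} Q = \sqrt{2 + Q} Q = Q \sqrt{2 + Q}$)
$c{\left(z,a \right)} = \sqrt{6 + a} \left(4 + a\right)$ ($c{\left(z,a \right)} = \left(4 + a\right) \sqrt{2 + \left(4 + a\right)} = \left(4 + a\right) \sqrt{6 + a} = \sqrt{6 + a} \left(4 + a\right)$)
$c{\left(P,X{\left(k,4 \right)} \right)} \left(-3\right) = \sqrt{6 + \left(5 - 4 - -25 + 4 \left(-5\right)\right)} \left(4 + \left(5 - 4 - -25 + 4 \left(-5\right)\right)\right) \left(-3\right) = \sqrt{6 + \left(5 - 4 + 25 - 20\right)} \left(4 + \left(5 - 4 + 25 - 20\right)\right) \left(-3\right) = \sqrt{6 + 6} \left(4 + 6\right) \left(-3\right) = \sqrt{12} \cdot 10 \left(-3\right) = 2 \sqrt{3} \cdot 10 \left(-3\right) = 20 \sqrt{3} \left(-3\right) = - 60 \sqrt{3}$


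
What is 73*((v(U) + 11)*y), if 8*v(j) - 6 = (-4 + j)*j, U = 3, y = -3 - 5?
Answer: -6643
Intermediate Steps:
y = -8
v(j) = ¾ + j*(-4 + j)/8 (v(j) = ¾ + ((-4 + j)*j)/8 = ¾ + (j*(-4 + j))/8 = ¾ + j*(-4 + j)/8)
73*((v(U) + 11)*y) = 73*(((¾ - ½*3 + (⅛)*3²) + 11)*(-8)) = 73*(((¾ - 3/2 + (⅛)*9) + 11)*(-8)) = 73*(((¾ - 3/2 + 9/8) + 11)*(-8)) = 73*((3/8 + 11)*(-8)) = 73*((91/8)*(-8)) = 73*(-91) = -6643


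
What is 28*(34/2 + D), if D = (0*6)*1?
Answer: 476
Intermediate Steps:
D = 0 (D = 0*1 = 0)
28*(34/2 + D) = 28*(34/2 + 0) = 28*(34*(½) + 0) = 28*(17 + 0) = 28*17 = 476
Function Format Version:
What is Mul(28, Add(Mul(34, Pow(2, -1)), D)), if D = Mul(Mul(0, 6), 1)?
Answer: 476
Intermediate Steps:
D = 0 (D = Mul(0, 1) = 0)
Mul(28, Add(Mul(34, Pow(2, -1)), D)) = Mul(28, Add(Mul(34, Pow(2, -1)), 0)) = Mul(28, Add(Mul(34, Rational(1, 2)), 0)) = Mul(28, Add(17, 0)) = Mul(28, 17) = 476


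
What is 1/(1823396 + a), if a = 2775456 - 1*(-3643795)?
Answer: 1/8242647 ≈ 1.2132e-7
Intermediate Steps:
a = 6419251 (a = 2775456 + 3643795 = 6419251)
1/(1823396 + a) = 1/(1823396 + 6419251) = 1/8242647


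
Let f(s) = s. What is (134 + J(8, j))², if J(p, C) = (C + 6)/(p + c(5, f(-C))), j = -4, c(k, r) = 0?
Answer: 288369/16 ≈ 18023.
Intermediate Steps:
J(p, C) = (6 + C)/p (J(p, C) = (C + 6)/(p + 0) = (6 + C)/p)
(134 + J(8, j))² = (134 + (6 - 4)/8)² = (134 + (⅛)*2)² = (134 + ¼)² = (537/4)² = 288369/16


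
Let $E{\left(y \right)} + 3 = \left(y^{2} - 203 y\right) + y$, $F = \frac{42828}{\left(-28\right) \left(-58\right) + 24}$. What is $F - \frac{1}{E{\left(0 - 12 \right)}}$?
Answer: $\frac{27463043}{1056780} \approx 25.987$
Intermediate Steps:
$F = \frac{10707}{412}$ ($F = \frac{42828}{1624 + 24} = \frac{42828}{1648} = 42828 \cdot \frac{1}{1648} = \frac{10707}{412} \approx 25.988$)
$E{\left(y \right)} = -3 + y^{2} - 202 y$ ($E{\left(y \right)} = -3 + \left(\left(y^{2} - 203 y\right) + y\right) = -3 + \left(y^{2} - 202 y\right) = -3 + y^{2} - 202 y$)
$F - \frac{1}{E{\left(0 - 12 \right)}} = \frac{10707}{412} - \frac{1}{-3 + \left(0 - 12\right)^{2} - 202 \left(0 - 12\right)} = \frac{10707}{412} - \frac{1}{-3 + \left(-12\right)^{2} - -2424} = \frac{10707}{412} - \frac{1}{-3 + 144 + 2424} = \frac{10707}{412} - \frac{1}{2565} = \frac{27463043}{1056780}$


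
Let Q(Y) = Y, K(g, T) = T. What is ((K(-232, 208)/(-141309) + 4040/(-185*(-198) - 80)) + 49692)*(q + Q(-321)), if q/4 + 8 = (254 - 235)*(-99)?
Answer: -202164771616640872/516484395 ≈ -3.9142e+8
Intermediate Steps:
q = -7556 (q = -32 + 4*((254 - 235)*(-99)) = -32 + 4*(19*(-99)) = -32 + 4*(-1881) = -32 - 7524 = -7556)
((K(-232, 208)/(-141309) + 4040/(-185*(-198) - 80)) + 49692)*(q + Q(-321)) = ((208/(-141309) + 4040/(-185*(-198) - 80)) + 49692)*(-7556 - 321) = ((208*(-1/141309) + 4040/(36630 - 80)) + 49692)*(-7877) = ((-208/141309 + 4040/36550) + 49692)*(-7877) = ((-208/141309 + 4040*(1/36550)) + 49692)*(-7877) = ((-208/141309 + 404/3655) + 49692)*(-7877) = (56328596/516484395 + 49692)*(-7877) = (25665198884936/516484395)*(-7877) = -202164771616640872/516484395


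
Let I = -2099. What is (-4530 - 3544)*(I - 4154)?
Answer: 50486722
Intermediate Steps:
(-4530 - 3544)*(I - 4154) = (-4530 - 3544)*(-2099 - 4154) = -8074*(-6253) = 50486722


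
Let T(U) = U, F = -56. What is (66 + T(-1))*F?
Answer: -3640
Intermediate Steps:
(66 + T(-1))*F = (66 - 1)*(-56) = 65*(-56) = -3640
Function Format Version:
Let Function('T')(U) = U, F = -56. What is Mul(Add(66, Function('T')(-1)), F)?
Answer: -3640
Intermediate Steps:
Mul(Add(66, Function('T')(-1)), F) = Mul(Add(66, -1), -56) = Mul(65, -56) = -3640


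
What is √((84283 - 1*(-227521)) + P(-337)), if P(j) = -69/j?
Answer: √35411291729/337 ≈ 558.39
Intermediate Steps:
√((84283 - 1*(-227521)) + P(-337)) = √((84283 - 1*(-227521)) - 69/(-337)) = √((84283 + 227521) - 69*(-1/337)) = √(311804 + 69/337) = √(105078017/337) = √35411291729/337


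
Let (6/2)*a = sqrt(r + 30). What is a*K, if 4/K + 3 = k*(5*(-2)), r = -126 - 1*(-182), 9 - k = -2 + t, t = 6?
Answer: -4*sqrt(86)/159 ≈ -0.23330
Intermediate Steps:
k = 5 (k = 9 - (-2 + 6) = 9 - 1*4 = 9 - 4 = 5)
r = 56 (r = -126 + 182 = 56)
K = -4/53 (K = 4/(-3 + 5*(5*(-2))) = 4/(-3 + 5*(-10)) = 4/(-3 - 50) = 4/(-53) = 4*(-1/53) = -4/53 ≈ -0.075472)
a = sqrt(86)/3 (a = sqrt(56 + 30)/3 = sqrt(86)/3 ≈ 3.0912)
a*K = (sqrt(86)/3)*(-4/53) = -4*sqrt(86)/159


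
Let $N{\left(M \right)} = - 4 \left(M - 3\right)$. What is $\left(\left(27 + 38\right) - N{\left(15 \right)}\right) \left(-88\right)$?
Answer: $-9944$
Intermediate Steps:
$N{\left(M \right)} = 12 - 4 M$ ($N{\left(M \right)} = - 4 \left(-3 + M\right) = 12 - 4 M$)
$\left(\left(27 + 38\right) - N{\left(15 \right)}\right) \left(-88\right) = \left(\left(27 + 38\right) - \left(12 - 60\right)\right) \left(-88\right) = \left(65 - \left(12 - 60\right)\right) \left(-88\right) = \left(65 - -48\right) \left(-88\right) = \left(65 + 48\right) \left(-88\right) = 113 \left(-88\right) = -9944$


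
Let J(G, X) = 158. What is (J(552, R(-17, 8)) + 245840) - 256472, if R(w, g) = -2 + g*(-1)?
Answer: -10474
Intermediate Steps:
R(w, g) = -2 - g
(J(552, R(-17, 8)) + 245840) - 256472 = (158 + 245840) - 256472 = 245998 - 256472 = -10474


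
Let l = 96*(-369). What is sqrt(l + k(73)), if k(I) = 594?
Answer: 9*I*sqrt(430) ≈ 186.63*I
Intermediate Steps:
l = -35424
sqrt(l + k(73)) = sqrt(-35424 + 594) = sqrt(-34830) = 9*I*sqrt(430)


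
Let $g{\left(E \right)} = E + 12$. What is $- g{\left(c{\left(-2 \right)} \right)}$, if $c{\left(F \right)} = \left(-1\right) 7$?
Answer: $-5$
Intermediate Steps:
$c{\left(F \right)} = -7$
$g{\left(E \right)} = 12 + E$
$- g{\left(c{\left(-2 \right)} \right)} = - (12 - 7) = \left(-1\right) 5 = -5$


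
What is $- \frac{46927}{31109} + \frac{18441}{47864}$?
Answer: $- \frac{1672432859}{1489001176} \approx -1.1232$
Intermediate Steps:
$- \frac{46927}{31109} + \frac{18441}{47864} = - \frac{1672432859}{1489001176}$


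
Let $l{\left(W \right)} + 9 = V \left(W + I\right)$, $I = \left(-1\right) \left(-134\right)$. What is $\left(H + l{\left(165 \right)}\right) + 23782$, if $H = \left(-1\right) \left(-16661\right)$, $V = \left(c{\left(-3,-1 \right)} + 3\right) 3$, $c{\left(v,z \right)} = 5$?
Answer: $47610$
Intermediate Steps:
$V = 24$ ($V = \left(5 + 3\right) 3 = 8 \cdot 3 = 24$)
$I = 134$
$H = 16661$
$l{\left(W \right)} = 3207 + 24 W$ ($l{\left(W \right)} = -9 + 24 \left(W + 134\right) = -9 + 24 \left(134 + W\right) = -9 + \left(3216 + 24 W\right) = 3207 + 24 W$)
$\left(H + l{\left(165 \right)}\right) + 23782 = \left(16661 + \left(3207 + 24 \cdot 165\right)\right) + 23782 = \left(16661 + \left(3207 + 3960\right)\right) + 23782 = \left(16661 + 7167\right) + 23782 = 23828 + 23782 = 47610$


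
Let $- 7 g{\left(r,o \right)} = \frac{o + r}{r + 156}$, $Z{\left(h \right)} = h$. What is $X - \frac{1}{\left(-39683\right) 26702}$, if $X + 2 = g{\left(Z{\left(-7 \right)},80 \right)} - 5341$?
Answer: $- \frac{120511191438041}{22554672062} \approx -5343.1$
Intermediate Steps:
$g{\left(r,o \right)} = - \frac{o + r}{7 \left(156 + r\right)}$ ($g{\left(r,o \right)} = - \frac{\left(o + r\right) \frac{1}{r + 156}}{7} = - \frac{\left(o + r\right) \frac{1}{156 + r}}{7} = - \frac{\frac{1}{156 + r} \left(o + r\right)}{7} = - \frac{o + r}{7 \left(156 + r\right)}$)
$X = - \frac{5572822}{1043}$ ($X = -2 - \left(5341 - \frac{\left(-1\right) 80 - -7}{7 \left(156 - 7\right)}\right) = -2 - \left(5341 - \frac{-80 + 7}{7 \cdot 149}\right) = -2 - \left(5341 - - \frac{73}{1043}\right) = -2 - \frac{5570736}{1043} = - \frac{5572822}{1043} \approx -5343.1$)
$X - \frac{1}{\left(-39683\right) 26702} = - \frac{5572822}{1043} - \frac{1}{\left(-39683\right) 26702} = - \frac{5572822}{1043} - \left(- \frac{1}{39683}\right) \frac{1}{26702} = - \frac{5572822}{1043} - - \frac{1}{1059615466} = - \frac{5572822}{1043} + \frac{1}{1059615466} = - \frac{120511191438041}{22554672062}$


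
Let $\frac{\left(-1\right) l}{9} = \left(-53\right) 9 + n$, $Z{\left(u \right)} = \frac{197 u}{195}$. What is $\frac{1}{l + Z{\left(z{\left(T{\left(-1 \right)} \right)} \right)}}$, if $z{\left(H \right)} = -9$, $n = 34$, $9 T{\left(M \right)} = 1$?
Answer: $\frac{65}{258564} \approx 0.00025139$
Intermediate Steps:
$T{\left(M \right)} = \frac{1}{9}$ ($T{\left(M \right)} = \frac{1}{9} \cdot 1 = \frac{1}{9}$)
$Z{\left(u \right)} = \frac{197 u}{195}$ ($Z{\left(u \right)} = 197 u \frac{1}{195} = \frac{197 u}{195}$)
$l = 3987$ ($l = - 9 \left(\left(-53\right) 9 + 34\right) = - 9 \left(-477 + 34\right) = \left(-9\right) \left(-443\right) = 3987$)
$\frac{1}{l + Z{\left(z{\left(T{\left(-1 \right)} \right)} \right)}} = \frac{1}{3987 + \frac{197}{195} \left(-9\right)} = \frac{1}{3987 - \frac{591}{65}} = \frac{1}{\frac{258564}{65}} = \frac{65}{258564}$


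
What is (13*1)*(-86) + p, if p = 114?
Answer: -1004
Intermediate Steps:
(13*1)*(-86) + p = (13*1)*(-86) + 114 = 13*(-86) + 114 = -1118 + 114 = -1004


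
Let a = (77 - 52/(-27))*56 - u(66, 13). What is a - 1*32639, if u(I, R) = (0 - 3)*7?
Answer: -761350/27 ≈ -28198.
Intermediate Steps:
u(I, R) = -21 (u(I, R) = -3*7 = -21)
a = 119903/27 (a = (77 - 52/(-27))*56 - 1*(-21) = (77 - 52*(-1/27))*56 + 21 = (77 + 52/27)*56 + 21 = (2131/27)*56 + 21 = 119336/27 + 21 = 119903/27 ≈ 4440.9)
a - 1*32639 = 119903/27 - 1*32639 = 119903/27 - 32639 = -761350/27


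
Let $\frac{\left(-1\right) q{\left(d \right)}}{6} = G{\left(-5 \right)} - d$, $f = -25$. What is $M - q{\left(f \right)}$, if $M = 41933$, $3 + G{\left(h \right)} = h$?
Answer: $42035$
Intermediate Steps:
$G{\left(h \right)} = -3 + h$
$q{\left(d \right)} = 48 + 6 d$ ($q{\left(d \right)} = - 6 \left(\left(-3 - 5\right) - d\right) = - 6 \left(-8 - d\right) = 48 + 6 d$)
$M - q{\left(f \right)} = 41933 - \left(48 + 6 \left(-25\right)\right) = 41933 - \left(48 - 150\right) = 41933 - -102 = 41933 + 102 = 42035$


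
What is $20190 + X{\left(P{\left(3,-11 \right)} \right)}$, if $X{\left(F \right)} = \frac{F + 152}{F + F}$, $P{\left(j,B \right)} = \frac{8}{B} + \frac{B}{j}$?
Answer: $\frac{5850229}{290} \approx 20173.0$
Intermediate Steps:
$X{\left(F \right)} = \frac{152 + F}{2 F}$
$20190 + X{\left(P{\left(3,-11 \right)} \right)} = 20190 + \frac{152 + \left(\frac{8}{-11} - \frac{11}{3}\right)}{2 \left(\frac{8}{-11} - \frac{11}{3}\right)} = 20190 + \frac{152 + \left(8 \left(- \frac{1}{11}\right) - \frac{11}{3}\right)}{2 \left(8 \left(- \frac{1}{11}\right) - \frac{11}{3}\right)} = 20190 + \frac{152 - \frac{145}{33}}{2 \left(- \frac{8}{11} - \frac{11}{3}\right)} = 20190 + \frac{152 - \frac{145}{33}}{2 \left(- \frac{145}{33}\right)} = 20190 + \frac{1}{2} \left(- \frac{33}{145}\right) \frac{4871}{33} = 20190 - \frac{4871}{290} = \frac{5850229}{290}$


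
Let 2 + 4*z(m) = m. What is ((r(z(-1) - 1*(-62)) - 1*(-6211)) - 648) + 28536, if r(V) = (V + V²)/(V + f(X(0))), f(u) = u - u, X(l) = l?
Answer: 136645/4 ≈ 34161.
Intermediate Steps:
z(m) = -½ + m/4
f(u) = 0
r(V) = (V + V²)/V (r(V) = (V + V²)/(V + 0) = (V + V²)/V)
((r(z(-1) - 1*(-62)) - 1*(-6211)) - 648) + 28536 = (((1 + ((-½ + (¼)*(-1)) - 1*(-62))) - 1*(-6211)) - 648) + 28536 = (((1 + ((-½ - ¼) + 62)) + 6211) - 648) + 28536 = (((1 + (-¾ + 62)) + 6211) - 648) + 28536 = (((1 + 245/4) + 6211) - 648) + 28536 = ((249/4 + 6211) - 648) + 28536 = (25093/4 - 648) + 28536 = 22501/4 + 28536 = 136645/4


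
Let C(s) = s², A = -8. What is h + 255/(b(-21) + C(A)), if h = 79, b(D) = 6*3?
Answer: 6733/82 ≈ 82.110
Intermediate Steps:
b(D) = 18
h + 255/(b(-21) + C(A)) = 79 + 255/(18 + (-8)²) = 79 + 255/(18 + 64) = 79 + 255/82 = 6733/82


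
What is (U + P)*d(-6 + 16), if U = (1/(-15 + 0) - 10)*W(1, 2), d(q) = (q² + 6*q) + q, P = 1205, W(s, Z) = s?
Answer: 609416/3 ≈ 2.0314e+5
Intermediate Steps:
d(q) = q² + 7*q
U = -151/15 (U = (1/(-15 + 0) - 10)*1 = (1/(-15) - 10)*1 = (-1/15 - 10)*1 = -151/15*1 = -151/15 ≈ -10.067)
(U + P)*d(-6 + 16) = (-151/15 + 1205)*((-6 + 16)*(7 + (-6 + 16))) = 17924*(10*(7 + 10))/15 = 17924*(10*17)/15 = (17924/15)*170 = 609416/3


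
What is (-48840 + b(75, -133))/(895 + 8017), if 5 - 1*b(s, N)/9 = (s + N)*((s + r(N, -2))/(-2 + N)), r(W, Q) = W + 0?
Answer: -728561/133680 ≈ -5.4500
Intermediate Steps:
r(W, Q) = W
b(s, N) = 45 - 9*(N + s)**2/(-2 + N) (b(s, N) = 45 - 9*(s + N)*(s + N)/(-2 + N) = 45 - 9*(N + s)*(N + s)/(-2 + N) = 45 - 9*(N + s)**2/(-2 + N))
(-48840 + b(75, -133))/(895 + 8017) = (-48840 + 9*(-10 - 1*(-133)**2 - 1*75**2 + 5*(-133) - 2*(-133)*75)/(-2 - 133))/(895 + 8017) = (-48840 + 9*(-10 - 1*17689 - 1*5625 - 665 + 19950)/(-135))/8912 = (-48840 + 9*(-1/135)*(-10 - 17689 - 5625 - 665 + 19950))*(1/8912) = (-48840 + 9*(-1/135)*(-4039))*(1/8912) = (-48840 + 4039/15)*(1/8912) = -728561/15*1/8912 = -728561/133680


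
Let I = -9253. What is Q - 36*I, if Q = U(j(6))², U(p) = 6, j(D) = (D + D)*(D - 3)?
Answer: 333144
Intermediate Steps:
j(D) = 2*D*(-3 + D) (j(D) = (2*D)*(-3 + D) = 2*D*(-3 + D))
Q = 36 (Q = 6² = 36)
Q - 36*I = 36 - 36*(-9253) = 36 - 1*(-333108) = 36 + 333108 = 333144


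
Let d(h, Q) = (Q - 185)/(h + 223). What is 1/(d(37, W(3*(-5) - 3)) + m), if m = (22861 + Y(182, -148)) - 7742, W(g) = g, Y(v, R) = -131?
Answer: 260/3896677 ≈ 6.6724e-5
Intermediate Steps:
d(h, Q) = (-185 + Q)/(223 + h)
m = 14988 (m = (22861 - 131) - 7742 = 22730 - 7742 = 14988)
1/(d(37, W(3*(-5) - 3)) + m) = 1/((-185 + (3*(-5) - 3))/(223 + 37) + 14988) = 1/((-185 + (-15 - 3))/260 + 14988) = 1/((-185 - 18)/260 + 14988) = 1/((1/260)*(-203) + 14988) = 1/(-203/260 + 14988) = 1/(3896677/260) = 260/3896677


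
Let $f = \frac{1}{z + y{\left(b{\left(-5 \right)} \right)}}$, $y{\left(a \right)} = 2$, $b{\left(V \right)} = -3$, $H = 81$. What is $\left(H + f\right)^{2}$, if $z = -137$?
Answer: $\frac{119552356}{18225} \approx 6559.8$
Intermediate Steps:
$f = - \frac{1}{135}$ ($f = \frac{1}{-137 + 2} = \frac{1}{-135} = - \frac{1}{135} \approx -0.0074074$)
$\left(H + f\right)^{2} = \left(81 - \frac{1}{135}\right)^{2} = \left(\frac{10934}{135}\right)^{2} = \frac{119552356}{18225}$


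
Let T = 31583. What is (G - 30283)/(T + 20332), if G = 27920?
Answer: -2363/51915 ≈ -0.045517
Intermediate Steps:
(G - 30283)/(T + 20332) = (27920 - 30283)/(31583 + 20332) = -2363/51915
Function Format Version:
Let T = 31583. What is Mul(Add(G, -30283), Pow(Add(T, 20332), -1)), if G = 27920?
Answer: Rational(-2363, 51915) ≈ -0.045517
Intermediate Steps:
Mul(Add(G, -30283), Pow(Add(T, 20332), -1)) = Mul(Add(27920, -30283), Pow(Add(31583, 20332), -1)) = Mul(-2363, Pow(51915, -1)) = Mul(-2363, Rational(1, 51915)) = Rational(-2363, 51915)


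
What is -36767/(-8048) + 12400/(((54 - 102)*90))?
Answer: 368989/217296 ≈ 1.6981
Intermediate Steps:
-36767/(-8048) + 12400/(((54 - 102)*90)) = -36767*(-1/8048) + 12400/((-48*90)) = 36767/8048 + 12400/(-4320) = 36767/8048 + 12400*(-1/4320) = 36767/8048 - 155/54 = 368989/217296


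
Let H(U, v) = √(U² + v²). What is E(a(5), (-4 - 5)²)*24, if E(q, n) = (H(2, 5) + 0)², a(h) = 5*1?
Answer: 696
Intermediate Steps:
a(h) = 5
E(q, n) = 29 (E(q, n) = (√(2² + 5²) + 0)² = (√(4 + 25) + 0)² = (√29 + 0)² = (√29)² = 29)
E(a(5), (-4 - 5)²)*24 = 29*24 = 696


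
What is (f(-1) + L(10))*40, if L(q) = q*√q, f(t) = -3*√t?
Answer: -120*I + 400*√10 ≈ 1264.9 - 120.0*I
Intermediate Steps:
L(q) = q^(3/2)
(f(-1) + L(10))*40 = (-3*I + 10^(3/2))*40 = (-3*I + 10*√10)*40 = -120*I + 400*√10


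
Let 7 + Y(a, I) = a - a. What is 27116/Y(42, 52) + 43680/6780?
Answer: -3059012/791 ≈ -3867.3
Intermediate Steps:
Y(a, I) = -7 (Y(a, I) = -7 + (a - a) = -7 + 0 = -7)
27116/Y(42, 52) + 43680/6780 = 27116/(-7) + 43680/6780 = 27116*(-1/7) + 43680*(1/6780) = -27116/7 + 728/113 = -3059012/791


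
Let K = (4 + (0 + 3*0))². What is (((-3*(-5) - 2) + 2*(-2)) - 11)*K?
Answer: -32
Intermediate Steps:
K = 16 (K = (4 + (0 + 0))² = (4 + 0)² = 4² = 16)
(((-3*(-5) - 2) + 2*(-2)) - 11)*K = (((-3*(-5) - 2) + 2*(-2)) - 11)*16 = (((15 - 2) - 4) - 11)*16 = ((13 - 4) - 11)*16 = (9 - 11)*16 = -2*16 = -32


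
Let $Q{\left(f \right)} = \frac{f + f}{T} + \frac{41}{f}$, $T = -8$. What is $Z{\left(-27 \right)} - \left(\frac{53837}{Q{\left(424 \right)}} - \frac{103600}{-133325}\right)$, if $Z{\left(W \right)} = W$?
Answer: $\frac{115084087799}{239467699} \approx 480.58$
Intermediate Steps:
$Q{\left(f \right)} = \frac{41}{f} - \frac{f}{4}$ ($Q{\left(f \right)} = \frac{f + f}{-8} + \frac{41}{f} = 2 f \left(- \frac{1}{8}\right) + \frac{41}{f} = - \frac{f}{4} + \frac{41}{f} = \frac{41}{f} - \frac{f}{4}$)
$Z{\left(-27 \right)} - \left(\frac{53837}{Q{\left(424 \right)}} - \frac{103600}{-133325}\right) = -27 - \left(\frac{53837}{\frac{41}{424} - 106} - \frac{103600}{-133325}\right) = -27 - \left(\frac{53837}{41 \cdot \frac{1}{424} - 106} - - \frac{4144}{5333}\right) = -27 - \left(\frac{53837}{\frac{41}{424} - 106} + \frac{4144}{5333}\right) = -27 - \left(\frac{53837}{- \frac{44903}{424}} + \frac{4144}{5333}\right) = -27 - \left(53837 \left(- \frac{424}{44903}\right) + \frac{4144}{5333}\right) = -27 - \left(- \frac{22826888}{44903} + \frac{4144}{5333}\right) = -27 - - \frac{121549715672}{239467699} = -27 + \frac{121549715672}{239467699} = \frac{115084087799}{239467699}$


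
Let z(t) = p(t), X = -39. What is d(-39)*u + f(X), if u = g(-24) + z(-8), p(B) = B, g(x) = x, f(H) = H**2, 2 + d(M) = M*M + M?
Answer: -45839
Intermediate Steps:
d(M) = -2 + M + M**2 (d(M) = -2 + (M*M + M) = -2 + (M**2 + M) = -2 + (M + M**2) = -2 + M + M**2)
z(t) = t
u = -32 (u = -24 - 8 = -32)
d(-39)*u + f(X) = (-2 - 39 + (-39)**2)*(-32) + (-39)**2 = (-2 - 39 + 1521)*(-32) + 1521 = 1480*(-32) + 1521 = -47360 + 1521 = -45839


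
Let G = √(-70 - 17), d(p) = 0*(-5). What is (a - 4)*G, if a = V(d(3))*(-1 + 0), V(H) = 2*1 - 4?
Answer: -2*I*√87 ≈ -18.655*I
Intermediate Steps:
d(p) = 0
V(H) = -2 (V(H) = 2 - 4 = -2)
a = 2 (a = -2*(-1 + 0) = -2*(-1) = 2)
G = I*√87 (G = √(-87) = I*√87 ≈ 9.3274*I)
(a - 4)*G = (2 - 4)*(I*√87) = -2*I*√87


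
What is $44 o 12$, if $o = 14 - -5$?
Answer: $10032$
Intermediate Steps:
$o = 19$ ($o = 14 + 5 = 19$)
$44 o 12 = 44 \cdot 19 \cdot 12 = 836 \cdot 12 = 10032$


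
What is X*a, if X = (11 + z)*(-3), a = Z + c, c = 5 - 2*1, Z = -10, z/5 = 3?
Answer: 546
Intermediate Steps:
z = 15 (z = 5*3 = 15)
c = 3 (c = 5 - 2 = 3)
a = -7 (a = -10 + 3 = -7)
X = -78 (X = (11 + 15)*(-3) = 26*(-3) = -78)
X*a = -78*(-7) = 546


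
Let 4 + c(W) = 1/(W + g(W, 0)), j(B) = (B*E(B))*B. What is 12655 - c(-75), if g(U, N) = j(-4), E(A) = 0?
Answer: 949426/75 ≈ 12659.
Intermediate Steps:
j(B) = 0 (j(B) = (B*0)*B = 0*B = 0)
g(U, N) = 0
c(W) = -4 + 1/W (c(W) = -4 + 1/(W + 0) = -4 + 1/W)
12655 - c(-75) = 12655 - (-4 + 1/(-75)) = 12655 - (-4 - 1/75) = 12655 - 1*(-301/75) = 12655 + 301/75 = 949426/75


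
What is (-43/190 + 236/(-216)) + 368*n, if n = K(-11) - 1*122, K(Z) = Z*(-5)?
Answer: -63246023/2565 ≈ -24657.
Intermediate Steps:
K(Z) = -5*Z
n = -67 (n = -5*(-11) - 1*122 = 55 - 122 = -67)
(-43/190 + 236/(-216)) + 368*n = (-43/190 + 236/(-216)) + 368*(-67) = (-43*1/190 + 236*(-1/216)) - 24656 = (-43/190 - 59/54) - 24656 = -3383/2565 - 24656 = -63246023/2565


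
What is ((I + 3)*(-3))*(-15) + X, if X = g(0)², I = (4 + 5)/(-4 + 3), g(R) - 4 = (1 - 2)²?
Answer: -245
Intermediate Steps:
g(R) = 5 (g(R) = 4 + (1 - 2)² = 4 + (-1)² = 4 + 1 = 5)
I = -9 (I = 9/(-1) = 9*(-1) = -9)
X = 25 (X = 5² = 25)
((I + 3)*(-3))*(-15) + X = ((-9 + 3)*(-3))*(-15) + 25 = -6*(-3)*(-15) + 25 = 18*(-15) + 25 = -270 + 25 = -245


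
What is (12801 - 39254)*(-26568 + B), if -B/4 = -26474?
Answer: -2098463584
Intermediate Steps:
B = 105896 (B = -4*(-26474) = 105896)
(12801 - 39254)*(-26568 + B) = (12801 - 39254)*(-26568 + 105896) = -26453*79328 = -2098463584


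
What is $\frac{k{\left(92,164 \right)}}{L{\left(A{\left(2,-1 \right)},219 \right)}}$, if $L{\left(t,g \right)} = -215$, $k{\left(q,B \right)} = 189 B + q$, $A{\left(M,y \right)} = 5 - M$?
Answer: $- \frac{31088}{215} \approx -144.6$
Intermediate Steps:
$k{\left(q,B \right)} = q + 189 B$
$\frac{k{\left(92,164 \right)}}{L{\left(A{\left(2,-1 \right)},219 \right)}} = \frac{92 + 189 \cdot 164}{-215} = \left(92 + 30996\right) \left(- \frac{1}{215}\right) = 31088 \left(- \frac{1}{215}\right) = - \frac{31088}{215}$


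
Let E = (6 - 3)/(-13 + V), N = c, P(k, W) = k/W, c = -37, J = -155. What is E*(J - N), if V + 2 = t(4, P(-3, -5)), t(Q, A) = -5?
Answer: 177/10 ≈ 17.700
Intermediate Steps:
V = -7 (V = -2 - 5 = -7)
N = -37
E = -3/20 (E = (6 - 3)/(-13 - 7) = 3/(-20) = 3*(-1/20) = -3/20 ≈ -0.15000)
E*(J - N) = -3*(-155 - 1*(-37))/20 = -3*(-155 + 37)/20 = -3/20*(-118) = 177/10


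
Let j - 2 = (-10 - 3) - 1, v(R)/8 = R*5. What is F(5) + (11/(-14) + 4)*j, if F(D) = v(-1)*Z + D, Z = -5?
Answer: 1165/7 ≈ 166.43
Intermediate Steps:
v(R) = 40*R (v(R) = 8*(R*5) = 8*(5*R) = 40*R)
F(D) = 200 + D (F(D) = (40*(-1))*(-5) + D = -40*(-5) + D = 200 + D)
j = -12 (j = 2 + ((-10 - 3) - 1) = 2 + (-13 - 1) = 2 - 14 = -12)
F(5) + (11/(-14) + 4)*j = (200 + 5) + (11/(-14) + 4)*(-12) = 205 + (11*(-1/14) + 4)*(-12) = 205 + (-11/14 + 4)*(-12) = 205 + (45/14)*(-12) = 205 - 270/7 = 1165/7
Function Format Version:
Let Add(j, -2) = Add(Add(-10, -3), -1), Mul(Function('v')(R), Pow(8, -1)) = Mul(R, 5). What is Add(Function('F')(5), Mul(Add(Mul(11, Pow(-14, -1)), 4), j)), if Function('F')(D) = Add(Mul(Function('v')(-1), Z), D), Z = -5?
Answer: Rational(1165, 7) ≈ 166.43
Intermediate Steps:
Function('v')(R) = Mul(40, R) (Function('v')(R) = Mul(8, Mul(R, 5)) = Mul(8, Mul(5, R)) = Mul(40, R))
Function('F')(D) = Add(200, D) (Function('F')(D) = Add(Mul(Mul(40, -1), -5), D) = Add(Mul(-40, -5), D) = Add(200, D))
j = -12 (j = Add(2, Add(Add(-10, -3), -1)) = Add(2, Add(-13, -1)) = Add(2, -14) = -12)
Add(Function('F')(5), Mul(Add(Mul(11, Pow(-14, -1)), 4), j)) = Add(Add(200, 5), Mul(Add(Mul(11, Pow(-14, -1)), 4), -12)) = Add(205, Mul(Add(Mul(11, Rational(-1, 14)), 4), -12)) = Add(205, Mul(Add(Rational(-11, 14), 4), -12)) = Add(205, Mul(Rational(45, 14), -12)) = Add(205, Rational(-270, 7)) = Rational(1165, 7)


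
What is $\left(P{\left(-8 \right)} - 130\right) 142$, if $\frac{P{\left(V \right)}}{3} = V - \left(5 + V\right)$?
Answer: $-20590$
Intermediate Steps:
$P{\left(V \right)} = -15$ ($P{\left(V \right)} = 3 \left(V - \left(5 + V\right)\right) = 3 \left(-5\right) = -15$)
$\left(P{\left(-8 \right)} - 130\right) 142 = \left(-15 - 130\right) 142 = \left(-145\right) 142 = -20590$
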